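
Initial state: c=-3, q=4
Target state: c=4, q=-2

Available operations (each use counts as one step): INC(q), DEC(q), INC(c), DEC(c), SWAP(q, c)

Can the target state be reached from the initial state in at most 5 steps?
Yes

Path (2 steps): INC(c) → SWAP(q, c)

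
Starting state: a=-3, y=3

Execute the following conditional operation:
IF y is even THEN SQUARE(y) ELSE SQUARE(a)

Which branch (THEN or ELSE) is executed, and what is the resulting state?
Branch: ELSE, Final state: a=9, y=3

Evaluating condition: y is even
Condition is False, so ELSE branch executes
After SQUARE(a): a=9, y=3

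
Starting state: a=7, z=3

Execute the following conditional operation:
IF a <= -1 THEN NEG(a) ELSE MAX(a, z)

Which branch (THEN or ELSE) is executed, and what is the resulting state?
Branch: ELSE, Final state: a=7, z=3

Evaluating condition: a <= -1
a = 7
Condition is False, so ELSE branch executes
After MAX(a, z): a=7, z=3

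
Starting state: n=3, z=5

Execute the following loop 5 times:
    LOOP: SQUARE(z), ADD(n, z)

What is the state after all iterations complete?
n=23283064365539551172528, z=23283064365386962890625

Iteration trace:
Start: n=3, z=5
After iteration 1: n=28, z=25
After iteration 2: n=653, z=625
After iteration 3: n=391278, z=390625
After iteration 4: n=152588281903, z=152587890625
After iteration 5: n=23283064365539551172528, z=23283064365386962890625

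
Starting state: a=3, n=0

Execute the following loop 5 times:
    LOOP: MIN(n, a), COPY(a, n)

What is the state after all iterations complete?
a=0, n=0

Iteration trace:
Start: a=3, n=0
After iteration 1: a=0, n=0
After iteration 2: a=0, n=0
After iteration 3: a=0, n=0
After iteration 4: a=0, n=0
After iteration 5: a=0, n=0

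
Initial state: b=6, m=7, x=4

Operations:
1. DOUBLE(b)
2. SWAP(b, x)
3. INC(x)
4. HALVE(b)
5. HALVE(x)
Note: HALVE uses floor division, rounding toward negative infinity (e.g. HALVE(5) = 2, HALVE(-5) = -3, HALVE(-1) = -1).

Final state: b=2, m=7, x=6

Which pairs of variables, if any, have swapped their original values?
None

Comparing initial and final values:
b: 6 → 2
x: 4 → 6
m: 7 → 7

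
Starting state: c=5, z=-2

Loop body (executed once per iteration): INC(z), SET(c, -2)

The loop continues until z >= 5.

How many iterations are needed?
7

Tracing iterations:
Initial: c=5, z=-2
After iteration 1: c=-2, z=-1
After iteration 2: c=-2, z=0
After iteration 3: c=-2, z=1
After iteration 4: c=-2, z=2
After iteration 5: c=-2, z=3
After iteration 6: c=-2, z=4
After iteration 7: c=-2, z=5
z >= 5 now holds, so the loop exits after 7 iterations.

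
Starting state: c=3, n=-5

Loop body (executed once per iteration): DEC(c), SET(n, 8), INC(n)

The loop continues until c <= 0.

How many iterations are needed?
3

Tracing iterations:
Initial: c=3, n=-5
After iteration 1: c=2, n=9
After iteration 2: c=1, n=9
After iteration 3: c=0, n=9
c <= 0 now holds, so the loop exits after 3 iterations.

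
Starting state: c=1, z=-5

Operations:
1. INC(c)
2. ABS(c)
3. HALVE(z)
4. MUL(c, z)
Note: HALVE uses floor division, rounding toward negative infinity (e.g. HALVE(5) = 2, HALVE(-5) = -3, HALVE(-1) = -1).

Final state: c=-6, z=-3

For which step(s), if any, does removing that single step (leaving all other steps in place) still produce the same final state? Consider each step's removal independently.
Step(s) 2

Testing removal of each single step:
Without step 1: final = c=-3, z=-3 (different)
Without step 2: final = c=-6, z=-3 (same)
Without step 3: final = c=-10, z=-5 (different)
Without step 4: final = c=2, z=-3 (different)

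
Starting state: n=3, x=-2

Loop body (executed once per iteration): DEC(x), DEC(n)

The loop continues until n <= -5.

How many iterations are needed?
8

Tracing iterations:
Initial: n=3, x=-2
After iteration 1: n=2, x=-3
After iteration 2: n=1, x=-4
After iteration 3: n=0, x=-5
After iteration 4: n=-1, x=-6
After iteration 5: n=-2, x=-7
After iteration 6: n=-3, x=-8
After iteration 7: n=-4, x=-9
After iteration 8: n=-5, x=-10
n <= -5 now holds, so the loop exits after 8 iterations.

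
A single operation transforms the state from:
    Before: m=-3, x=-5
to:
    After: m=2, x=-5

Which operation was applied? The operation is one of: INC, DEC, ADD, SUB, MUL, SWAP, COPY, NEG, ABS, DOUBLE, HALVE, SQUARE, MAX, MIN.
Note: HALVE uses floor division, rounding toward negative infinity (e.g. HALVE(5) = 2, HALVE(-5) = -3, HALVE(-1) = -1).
SUB(m, x)

Analyzing the change:
Before: m=-3, x=-5
After: m=2, x=-5
Variable m changed from -3 to 2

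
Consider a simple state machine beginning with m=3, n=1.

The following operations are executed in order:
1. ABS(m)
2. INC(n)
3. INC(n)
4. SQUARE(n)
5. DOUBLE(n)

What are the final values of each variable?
{m: 3, n: 18}

Step-by-step execution:
Initial: m=3, n=1
After step 1 (ABS(m)): m=3, n=1
After step 2 (INC(n)): m=3, n=2
After step 3 (INC(n)): m=3, n=3
After step 4 (SQUARE(n)): m=3, n=9
After step 5 (DOUBLE(n)): m=3, n=18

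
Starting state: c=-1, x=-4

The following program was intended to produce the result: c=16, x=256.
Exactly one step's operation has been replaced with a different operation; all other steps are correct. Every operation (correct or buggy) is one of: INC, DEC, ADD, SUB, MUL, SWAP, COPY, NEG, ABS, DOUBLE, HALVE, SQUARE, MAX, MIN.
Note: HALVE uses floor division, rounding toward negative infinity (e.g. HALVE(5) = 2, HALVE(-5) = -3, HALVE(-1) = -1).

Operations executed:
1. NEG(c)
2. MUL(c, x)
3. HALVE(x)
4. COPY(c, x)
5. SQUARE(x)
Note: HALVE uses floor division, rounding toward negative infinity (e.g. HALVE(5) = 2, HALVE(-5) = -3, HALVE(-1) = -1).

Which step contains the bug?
Step 3

Trace with buggy code:
Initial: c=-1, x=-4
After step 1: c=1, x=-4
After step 2: c=-4, x=-4
After step 3: c=-4, x=-2
After step 4: c=-2, x=-2
After step 5: c=-2, x=4
Actual final c=-2, x=4 ≠ expected c=16, x=256.
Step 3 is the only position where a single-operation replacement can produce the expected result.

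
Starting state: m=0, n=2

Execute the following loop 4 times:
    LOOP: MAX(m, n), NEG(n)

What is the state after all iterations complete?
m=2, n=2

Iteration trace:
Start: m=0, n=2
After iteration 1: m=2, n=-2
After iteration 2: m=2, n=2
After iteration 3: m=2, n=-2
After iteration 4: m=2, n=2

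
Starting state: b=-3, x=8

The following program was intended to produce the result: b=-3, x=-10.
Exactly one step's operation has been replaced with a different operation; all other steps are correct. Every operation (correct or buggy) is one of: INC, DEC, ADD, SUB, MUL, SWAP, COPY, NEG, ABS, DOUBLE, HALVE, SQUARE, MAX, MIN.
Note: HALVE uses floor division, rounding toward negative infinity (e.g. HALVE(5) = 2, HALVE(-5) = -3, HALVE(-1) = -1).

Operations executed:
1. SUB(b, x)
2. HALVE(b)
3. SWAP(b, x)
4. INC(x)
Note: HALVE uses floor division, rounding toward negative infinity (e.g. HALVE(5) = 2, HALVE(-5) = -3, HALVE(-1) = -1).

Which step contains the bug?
Step 2

Trace with buggy code:
Initial: b=-3, x=8
After step 1: b=-11, x=8
After step 2: b=-6, x=8
After step 3: b=8, x=-6
After step 4: b=8, x=-5
Actual final b=8, x=-5 ≠ expected b=-3, x=-10.
Step 2 is the only position where a single-operation replacement can produce the expected result.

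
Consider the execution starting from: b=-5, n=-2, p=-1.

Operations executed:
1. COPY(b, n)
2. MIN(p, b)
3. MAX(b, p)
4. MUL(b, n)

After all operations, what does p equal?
p = -2

Tracing execution:
Step 1: COPY(b, n) → p = -1
Step 2: MIN(p, b) → p = -2
Step 3: MAX(b, p) → p = -2
Step 4: MUL(b, n) → p = -2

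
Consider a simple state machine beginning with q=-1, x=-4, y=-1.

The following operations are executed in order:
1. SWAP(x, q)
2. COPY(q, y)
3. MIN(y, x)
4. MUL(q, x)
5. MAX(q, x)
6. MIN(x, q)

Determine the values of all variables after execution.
{q: 1, x: -1, y: -1}

Step-by-step execution:
Initial: q=-1, x=-4, y=-1
After step 1 (SWAP(x, q)): q=-4, x=-1, y=-1
After step 2 (COPY(q, y)): q=-1, x=-1, y=-1
After step 3 (MIN(y, x)): q=-1, x=-1, y=-1
After step 4 (MUL(q, x)): q=1, x=-1, y=-1
After step 5 (MAX(q, x)): q=1, x=-1, y=-1
After step 6 (MIN(x, q)): q=1, x=-1, y=-1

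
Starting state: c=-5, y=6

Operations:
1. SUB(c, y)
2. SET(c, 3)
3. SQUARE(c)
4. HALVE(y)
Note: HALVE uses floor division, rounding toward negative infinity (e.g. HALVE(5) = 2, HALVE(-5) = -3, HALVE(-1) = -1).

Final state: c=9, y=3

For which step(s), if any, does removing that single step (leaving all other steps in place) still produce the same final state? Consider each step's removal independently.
Step(s) 1

Testing removal of each single step:
Without step 1: final = c=9, y=3 (same)
Without step 2: final = c=121, y=3 (different)
Without step 3: final = c=3, y=3 (different)
Without step 4: final = c=9, y=6 (different)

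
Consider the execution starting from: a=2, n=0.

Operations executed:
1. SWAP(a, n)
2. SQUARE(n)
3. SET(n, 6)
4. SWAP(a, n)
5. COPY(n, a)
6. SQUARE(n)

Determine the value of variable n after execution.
n = 36

Tracing execution:
Step 1: SWAP(a, n) → n = 2
Step 2: SQUARE(n) → n = 4
Step 3: SET(n, 6) → n = 6
Step 4: SWAP(a, n) → n = 0
Step 5: COPY(n, a) → n = 6
Step 6: SQUARE(n) → n = 36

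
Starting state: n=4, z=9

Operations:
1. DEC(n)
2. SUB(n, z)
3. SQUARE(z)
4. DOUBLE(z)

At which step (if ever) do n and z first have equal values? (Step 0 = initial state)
Never

n and z never become equal during execution.

Comparing values at each step:
Initial: n=4, z=9
After step 1: n=3, z=9
After step 2: n=-6, z=9
After step 3: n=-6, z=81
After step 4: n=-6, z=162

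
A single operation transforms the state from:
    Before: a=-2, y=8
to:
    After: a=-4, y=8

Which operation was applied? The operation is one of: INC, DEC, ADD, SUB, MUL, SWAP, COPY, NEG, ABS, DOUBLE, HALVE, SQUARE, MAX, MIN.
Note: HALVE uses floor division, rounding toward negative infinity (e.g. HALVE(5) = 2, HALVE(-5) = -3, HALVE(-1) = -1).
DOUBLE(a)

Analyzing the change:
Before: a=-2, y=8
After: a=-4, y=8
Variable a changed from -2 to -4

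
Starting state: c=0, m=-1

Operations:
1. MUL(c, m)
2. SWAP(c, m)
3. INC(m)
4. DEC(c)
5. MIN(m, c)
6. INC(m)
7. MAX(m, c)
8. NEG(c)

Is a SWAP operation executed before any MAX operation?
Yes

First SWAP: step 2
First MAX: step 7
Since 2 < 7, SWAP comes first.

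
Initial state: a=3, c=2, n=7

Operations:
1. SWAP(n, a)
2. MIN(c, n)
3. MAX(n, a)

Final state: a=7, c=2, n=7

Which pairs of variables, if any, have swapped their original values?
None

Comparing initial and final values:
n: 7 → 7
a: 3 → 7
c: 2 → 2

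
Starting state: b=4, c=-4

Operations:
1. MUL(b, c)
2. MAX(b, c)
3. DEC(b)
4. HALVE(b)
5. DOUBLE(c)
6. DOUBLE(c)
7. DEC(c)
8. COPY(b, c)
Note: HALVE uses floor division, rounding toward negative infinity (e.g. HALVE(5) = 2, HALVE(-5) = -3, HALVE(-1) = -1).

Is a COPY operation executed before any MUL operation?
No

First COPY: step 8
First MUL: step 1
Since 8 > 1, MUL comes first.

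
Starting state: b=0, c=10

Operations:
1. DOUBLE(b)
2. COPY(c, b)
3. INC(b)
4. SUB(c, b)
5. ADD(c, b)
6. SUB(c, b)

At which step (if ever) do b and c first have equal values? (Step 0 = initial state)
Step 2

b and c first become equal after step 2.

Comparing values at each step:
Initial: b=0, c=10
After step 1: b=0, c=10
After step 2: b=0, c=0 ← equal!
After step 3: b=1, c=0
After step 4: b=1, c=-1
After step 5: b=1, c=0
After step 6: b=1, c=-1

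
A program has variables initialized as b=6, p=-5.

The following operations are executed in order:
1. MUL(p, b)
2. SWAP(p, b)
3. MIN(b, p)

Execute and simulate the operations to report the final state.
{b: -30, p: 6}

Step-by-step execution:
Initial: b=6, p=-5
After step 1 (MUL(p, b)): b=6, p=-30
After step 2 (SWAP(p, b)): b=-30, p=6
After step 3 (MIN(b, p)): b=-30, p=6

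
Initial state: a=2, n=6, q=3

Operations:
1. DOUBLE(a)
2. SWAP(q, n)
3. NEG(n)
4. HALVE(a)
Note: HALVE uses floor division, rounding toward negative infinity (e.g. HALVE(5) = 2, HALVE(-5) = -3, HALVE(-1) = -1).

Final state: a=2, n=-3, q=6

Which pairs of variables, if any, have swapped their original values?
None

Comparing initial and final values:
q: 3 → 6
a: 2 → 2
n: 6 → -3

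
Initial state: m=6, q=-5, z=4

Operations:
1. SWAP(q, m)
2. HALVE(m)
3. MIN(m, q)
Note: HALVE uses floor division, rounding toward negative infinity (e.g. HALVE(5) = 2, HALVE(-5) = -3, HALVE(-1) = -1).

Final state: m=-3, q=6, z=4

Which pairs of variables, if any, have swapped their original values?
None

Comparing initial and final values:
m: 6 → -3
q: -5 → 6
z: 4 → 4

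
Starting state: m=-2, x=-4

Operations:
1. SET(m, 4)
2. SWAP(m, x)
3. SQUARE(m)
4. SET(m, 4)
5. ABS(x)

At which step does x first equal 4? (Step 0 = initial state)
Step 2

Tracing x:
Initial: x = -4
After step 1: x = -4
After step 2: x = 4 ← first occurrence
After step 3: x = 4
After step 4: x = 4
After step 5: x = 4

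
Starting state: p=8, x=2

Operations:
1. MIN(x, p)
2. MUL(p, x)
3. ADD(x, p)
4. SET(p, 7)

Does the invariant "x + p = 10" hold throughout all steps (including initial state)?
No, violated after step 2

The invariant is violated after step 2.

State at each step:
Initial: p=8, x=2
After step 1: p=8, x=2
After step 2: p=16, x=2
After step 3: p=16, x=18
After step 4: p=7, x=18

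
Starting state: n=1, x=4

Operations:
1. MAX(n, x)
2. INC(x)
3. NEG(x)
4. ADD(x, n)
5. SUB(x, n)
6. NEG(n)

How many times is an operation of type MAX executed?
1

Counting MAX operations:
Step 1: MAX(n, x) ← MAX
Total: 1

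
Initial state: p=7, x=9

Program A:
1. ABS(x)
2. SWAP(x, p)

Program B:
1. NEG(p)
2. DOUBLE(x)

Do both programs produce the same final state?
No

Program A final state: p=9, x=7
Program B final state: p=-7, x=18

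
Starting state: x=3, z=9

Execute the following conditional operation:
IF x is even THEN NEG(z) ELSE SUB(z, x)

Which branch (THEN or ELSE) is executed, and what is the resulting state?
Branch: ELSE, Final state: x=3, z=6

Evaluating condition: x is even
Condition is False, so ELSE branch executes
After SUB(z, x): x=3, z=6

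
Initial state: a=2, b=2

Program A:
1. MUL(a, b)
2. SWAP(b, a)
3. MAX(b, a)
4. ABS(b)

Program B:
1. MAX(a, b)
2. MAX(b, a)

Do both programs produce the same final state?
No

Program A final state: a=2, b=4
Program B final state: a=2, b=2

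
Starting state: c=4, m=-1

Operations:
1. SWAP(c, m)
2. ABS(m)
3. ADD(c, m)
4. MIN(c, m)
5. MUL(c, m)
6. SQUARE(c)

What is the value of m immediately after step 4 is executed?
m = 4

Tracing m through execution:
Initial: m = -1
After step 1 (SWAP(c, m)): m = 4
After step 2 (ABS(m)): m = 4
After step 3 (ADD(c, m)): m = 4
After step 4 (MIN(c, m)): m = 4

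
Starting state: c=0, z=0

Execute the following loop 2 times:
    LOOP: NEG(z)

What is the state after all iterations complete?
c=0, z=0

Iteration trace:
Start: c=0, z=0
After iteration 1: c=0, z=0
After iteration 2: c=0, z=0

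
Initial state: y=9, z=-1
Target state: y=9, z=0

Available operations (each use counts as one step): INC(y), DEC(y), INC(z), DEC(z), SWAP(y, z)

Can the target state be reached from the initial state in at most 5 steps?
Yes

Path (1 step): INC(z)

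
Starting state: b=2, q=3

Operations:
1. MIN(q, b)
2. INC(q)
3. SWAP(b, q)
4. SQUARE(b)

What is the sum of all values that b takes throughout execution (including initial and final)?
18

Values of b at each step:
Initial: b = 2
After step 1: b = 2
After step 2: b = 2
After step 3: b = 3
After step 4: b = 9
Sum = 2 + 2 + 2 + 3 + 9 = 18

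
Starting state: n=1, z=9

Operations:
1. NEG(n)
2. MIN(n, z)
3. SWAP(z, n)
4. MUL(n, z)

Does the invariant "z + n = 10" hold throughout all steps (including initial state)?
No, violated after step 1

The invariant is violated after step 1.

State at each step:
Initial: n=1, z=9
After step 1: n=-1, z=9
After step 2: n=-1, z=9
After step 3: n=9, z=-1
After step 4: n=-9, z=-1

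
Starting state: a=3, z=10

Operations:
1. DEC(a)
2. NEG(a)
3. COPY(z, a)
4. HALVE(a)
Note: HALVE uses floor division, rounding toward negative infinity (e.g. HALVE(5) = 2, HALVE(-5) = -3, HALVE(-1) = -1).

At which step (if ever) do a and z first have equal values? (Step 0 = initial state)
Step 3

a and z first become equal after step 3.

Comparing values at each step:
Initial: a=3, z=10
After step 1: a=2, z=10
After step 2: a=-2, z=10
After step 3: a=-2, z=-2 ← equal!
After step 4: a=-1, z=-2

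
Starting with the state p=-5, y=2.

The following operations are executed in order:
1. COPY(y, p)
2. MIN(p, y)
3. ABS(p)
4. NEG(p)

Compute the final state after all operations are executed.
{p: -5, y: -5}

Step-by-step execution:
Initial: p=-5, y=2
After step 1 (COPY(y, p)): p=-5, y=-5
After step 2 (MIN(p, y)): p=-5, y=-5
After step 3 (ABS(p)): p=5, y=-5
After step 4 (NEG(p)): p=-5, y=-5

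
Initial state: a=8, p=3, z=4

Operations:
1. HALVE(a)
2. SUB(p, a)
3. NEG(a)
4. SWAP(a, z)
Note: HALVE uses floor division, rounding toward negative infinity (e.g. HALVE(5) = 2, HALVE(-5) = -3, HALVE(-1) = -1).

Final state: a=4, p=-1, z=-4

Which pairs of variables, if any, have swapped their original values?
None

Comparing initial and final values:
a: 8 → 4
p: 3 → -1
z: 4 → -4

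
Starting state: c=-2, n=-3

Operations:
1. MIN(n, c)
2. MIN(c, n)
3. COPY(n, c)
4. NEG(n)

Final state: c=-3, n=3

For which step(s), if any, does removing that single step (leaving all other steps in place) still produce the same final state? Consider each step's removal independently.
Step(s) 1, 3

Testing removal of each single step:
Without step 1: final = c=-3, n=3 (same)
Without step 2: final = c=-2, n=2 (different)
Without step 3: final = c=-3, n=3 (same)
Without step 4: final = c=-3, n=-3 (different)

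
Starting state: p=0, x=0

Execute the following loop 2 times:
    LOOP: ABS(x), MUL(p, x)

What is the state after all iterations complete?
p=0, x=0

Iteration trace:
Start: p=0, x=0
After iteration 1: p=0, x=0
After iteration 2: p=0, x=0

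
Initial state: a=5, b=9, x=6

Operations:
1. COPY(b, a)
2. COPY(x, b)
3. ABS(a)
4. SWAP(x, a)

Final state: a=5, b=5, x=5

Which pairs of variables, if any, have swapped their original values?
None

Comparing initial and final values:
x: 6 → 5
a: 5 → 5
b: 9 → 5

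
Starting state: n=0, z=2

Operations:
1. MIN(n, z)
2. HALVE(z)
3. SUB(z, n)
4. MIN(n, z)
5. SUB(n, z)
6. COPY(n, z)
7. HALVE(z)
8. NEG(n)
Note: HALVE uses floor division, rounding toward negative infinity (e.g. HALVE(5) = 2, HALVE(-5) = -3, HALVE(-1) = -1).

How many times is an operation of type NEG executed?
1

Counting NEG operations:
Step 8: NEG(n) ← NEG
Total: 1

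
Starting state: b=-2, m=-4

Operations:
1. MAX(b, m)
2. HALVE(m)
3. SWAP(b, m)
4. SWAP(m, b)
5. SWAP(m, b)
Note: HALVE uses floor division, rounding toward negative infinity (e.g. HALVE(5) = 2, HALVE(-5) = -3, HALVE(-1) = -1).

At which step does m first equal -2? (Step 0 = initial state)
Step 2

Tracing m:
Initial: m = -4
After step 1: m = -4
After step 2: m = -2 ← first occurrence
After step 3: m = -2
After step 4: m = -2
After step 5: m = -2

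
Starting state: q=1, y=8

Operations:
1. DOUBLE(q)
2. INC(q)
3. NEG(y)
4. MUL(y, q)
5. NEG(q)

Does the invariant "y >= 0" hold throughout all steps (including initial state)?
No, violated after step 3

The invariant is violated after step 3.

State at each step:
Initial: q=1, y=8
After step 1: q=2, y=8
After step 2: q=3, y=8
After step 3: q=3, y=-8
After step 4: q=3, y=-24
After step 5: q=-3, y=-24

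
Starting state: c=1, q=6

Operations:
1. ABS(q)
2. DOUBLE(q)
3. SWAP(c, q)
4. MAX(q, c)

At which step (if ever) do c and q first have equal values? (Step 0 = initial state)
Step 4

c and q first become equal after step 4.

Comparing values at each step:
Initial: c=1, q=6
After step 1: c=1, q=6
After step 2: c=1, q=12
After step 3: c=12, q=1
After step 4: c=12, q=12 ← equal!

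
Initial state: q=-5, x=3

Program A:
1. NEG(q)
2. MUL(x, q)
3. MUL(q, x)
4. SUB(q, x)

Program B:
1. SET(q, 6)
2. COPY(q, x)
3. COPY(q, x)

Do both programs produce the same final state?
No

Program A final state: q=60, x=15
Program B final state: q=3, x=3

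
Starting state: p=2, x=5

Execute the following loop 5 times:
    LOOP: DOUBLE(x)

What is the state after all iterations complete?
p=2, x=160

Iteration trace:
Start: p=2, x=5
After iteration 1: p=2, x=10
After iteration 2: p=2, x=20
After iteration 3: p=2, x=40
After iteration 4: p=2, x=80
After iteration 5: p=2, x=160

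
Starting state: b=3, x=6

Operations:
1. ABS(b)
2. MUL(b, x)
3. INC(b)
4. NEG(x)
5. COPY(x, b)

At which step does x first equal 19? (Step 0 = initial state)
Step 5

Tracing x:
Initial: x = 6
After step 1: x = 6
After step 2: x = 6
After step 3: x = 6
After step 4: x = -6
After step 5: x = 19 ← first occurrence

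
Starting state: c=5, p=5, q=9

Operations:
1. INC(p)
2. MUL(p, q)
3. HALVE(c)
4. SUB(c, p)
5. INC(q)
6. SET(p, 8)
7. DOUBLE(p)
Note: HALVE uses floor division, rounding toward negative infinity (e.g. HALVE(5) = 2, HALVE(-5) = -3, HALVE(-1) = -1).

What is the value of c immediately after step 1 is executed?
c = 5

Tracing c through execution:
Initial: c = 5
After step 1 (INC(p)): c = 5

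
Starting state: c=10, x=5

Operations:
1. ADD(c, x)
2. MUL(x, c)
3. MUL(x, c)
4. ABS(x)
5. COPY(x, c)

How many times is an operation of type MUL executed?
2

Counting MUL operations:
Step 2: MUL(x, c) ← MUL
Step 3: MUL(x, c) ← MUL
Total: 2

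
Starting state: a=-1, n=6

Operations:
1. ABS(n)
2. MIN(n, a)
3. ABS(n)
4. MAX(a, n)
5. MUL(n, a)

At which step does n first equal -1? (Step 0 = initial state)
Step 2

Tracing n:
Initial: n = 6
After step 1: n = 6
After step 2: n = -1 ← first occurrence
After step 3: n = 1
After step 4: n = 1
After step 5: n = 1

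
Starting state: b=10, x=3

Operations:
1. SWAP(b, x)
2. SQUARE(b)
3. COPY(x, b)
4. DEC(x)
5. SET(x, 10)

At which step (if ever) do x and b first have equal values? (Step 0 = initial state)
Step 3

x and b first become equal after step 3.

Comparing values at each step:
Initial: x=3, b=10
After step 1: x=10, b=3
After step 2: x=10, b=9
After step 3: x=9, b=9 ← equal!
After step 4: x=8, b=9
After step 5: x=10, b=9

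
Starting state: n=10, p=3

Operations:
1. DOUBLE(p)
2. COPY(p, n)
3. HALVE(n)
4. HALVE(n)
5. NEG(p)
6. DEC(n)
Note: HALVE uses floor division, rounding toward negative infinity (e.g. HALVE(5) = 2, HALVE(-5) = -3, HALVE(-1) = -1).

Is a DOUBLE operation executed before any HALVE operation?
Yes

First DOUBLE: step 1
First HALVE: step 3
Since 1 < 3, DOUBLE comes first.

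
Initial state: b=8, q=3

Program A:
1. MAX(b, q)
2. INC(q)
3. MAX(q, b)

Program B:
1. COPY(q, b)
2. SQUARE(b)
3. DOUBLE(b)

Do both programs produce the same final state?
No

Program A final state: b=8, q=8
Program B final state: b=128, q=8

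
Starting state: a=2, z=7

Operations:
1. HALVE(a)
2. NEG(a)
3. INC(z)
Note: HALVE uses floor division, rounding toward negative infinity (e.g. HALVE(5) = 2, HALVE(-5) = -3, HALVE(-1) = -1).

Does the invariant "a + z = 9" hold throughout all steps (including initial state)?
No, violated after step 1

The invariant is violated after step 1.

State at each step:
Initial: a=2, z=7
After step 1: a=1, z=7
After step 2: a=-1, z=7
After step 3: a=-1, z=8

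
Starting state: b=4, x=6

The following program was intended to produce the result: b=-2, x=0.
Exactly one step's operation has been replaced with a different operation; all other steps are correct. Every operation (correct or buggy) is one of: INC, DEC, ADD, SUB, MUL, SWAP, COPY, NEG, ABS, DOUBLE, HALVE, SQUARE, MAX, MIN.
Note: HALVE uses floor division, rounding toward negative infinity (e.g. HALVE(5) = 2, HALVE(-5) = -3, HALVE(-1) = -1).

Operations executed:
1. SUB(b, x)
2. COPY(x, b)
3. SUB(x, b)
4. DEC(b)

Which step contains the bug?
Step 4

Trace with buggy code:
Initial: b=4, x=6
After step 1: b=-2, x=6
After step 2: b=-2, x=-2
After step 3: b=-2, x=0
After step 4: b=-3, x=0
Actual final b=-3, x=0 ≠ expected b=-2, x=0.
Step 4 is the only position where a single-operation replacement can produce the expected result.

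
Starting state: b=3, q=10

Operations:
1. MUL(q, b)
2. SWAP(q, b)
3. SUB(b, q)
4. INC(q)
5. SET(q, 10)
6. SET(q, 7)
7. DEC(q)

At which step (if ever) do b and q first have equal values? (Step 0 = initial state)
Never

b and q never become equal during execution.

Comparing values at each step:
Initial: b=3, q=10
After step 1: b=3, q=30
After step 2: b=30, q=3
After step 3: b=27, q=3
After step 4: b=27, q=4
After step 5: b=27, q=10
After step 6: b=27, q=7
After step 7: b=27, q=6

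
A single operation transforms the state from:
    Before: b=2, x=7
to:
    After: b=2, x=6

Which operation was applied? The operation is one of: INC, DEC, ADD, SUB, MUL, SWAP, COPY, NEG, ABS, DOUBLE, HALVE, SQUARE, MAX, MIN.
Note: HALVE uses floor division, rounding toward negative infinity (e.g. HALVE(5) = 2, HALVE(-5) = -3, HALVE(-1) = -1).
DEC(x)

Analyzing the change:
Before: b=2, x=7
After: b=2, x=6
Variable x changed from 7 to 6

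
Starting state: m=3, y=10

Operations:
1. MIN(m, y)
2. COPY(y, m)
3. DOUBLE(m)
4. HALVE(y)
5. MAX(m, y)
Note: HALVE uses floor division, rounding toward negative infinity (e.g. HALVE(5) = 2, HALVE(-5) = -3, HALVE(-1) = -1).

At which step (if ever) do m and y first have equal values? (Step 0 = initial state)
Step 2

m and y first become equal after step 2.

Comparing values at each step:
Initial: m=3, y=10
After step 1: m=3, y=10
After step 2: m=3, y=3 ← equal!
After step 3: m=6, y=3
After step 4: m=6, y=1
After step 5: m=6, y=1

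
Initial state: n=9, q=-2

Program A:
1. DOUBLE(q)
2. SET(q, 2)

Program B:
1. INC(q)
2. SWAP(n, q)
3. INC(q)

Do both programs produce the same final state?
No

Program A final state: n=9, q=2
Program B final state: n=-1, q=10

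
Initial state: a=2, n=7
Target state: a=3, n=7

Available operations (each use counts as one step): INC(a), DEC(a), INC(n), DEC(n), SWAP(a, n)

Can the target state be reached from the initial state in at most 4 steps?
Yes

Path (1 step): INC(a)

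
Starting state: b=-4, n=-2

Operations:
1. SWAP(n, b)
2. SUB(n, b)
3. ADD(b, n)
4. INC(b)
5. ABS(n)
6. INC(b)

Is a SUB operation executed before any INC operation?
Yes

First SUB: step 2
First INC: step 4
Since 2 < 4, SUB comes first.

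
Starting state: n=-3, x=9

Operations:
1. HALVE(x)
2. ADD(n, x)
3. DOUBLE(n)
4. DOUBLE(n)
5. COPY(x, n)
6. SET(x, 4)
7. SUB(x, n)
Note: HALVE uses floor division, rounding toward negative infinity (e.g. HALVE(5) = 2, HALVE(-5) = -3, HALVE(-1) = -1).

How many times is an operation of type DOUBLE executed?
2

Counting DOUBLE operations:
Step 3: DOUBLE(n) ← DOUBLE
Step 4: DOUBLE(n) ← DOUBLE
Total: 2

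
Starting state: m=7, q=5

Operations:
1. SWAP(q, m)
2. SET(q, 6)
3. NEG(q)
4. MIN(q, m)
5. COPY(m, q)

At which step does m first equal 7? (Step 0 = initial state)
Step 0

Tracing m:
Initial: m = 7 ← first occurrence
After step 1: m = 5
After step 2: m = 5
After step 3: m = 5
After step 4: m = 5
After step 5: m = -6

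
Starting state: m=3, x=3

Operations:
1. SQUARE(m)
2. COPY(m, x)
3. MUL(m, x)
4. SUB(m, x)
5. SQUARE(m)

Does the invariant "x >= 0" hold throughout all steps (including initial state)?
Yes

The invariant holds at every step.

State at each step:
Initial: m=3, x=3
After step 1: m=9, x=3
After step 2: m=3, x=3
After step 3: m=9, x=3
After step 4: m=6, x=3
After step 5: m=36, x=3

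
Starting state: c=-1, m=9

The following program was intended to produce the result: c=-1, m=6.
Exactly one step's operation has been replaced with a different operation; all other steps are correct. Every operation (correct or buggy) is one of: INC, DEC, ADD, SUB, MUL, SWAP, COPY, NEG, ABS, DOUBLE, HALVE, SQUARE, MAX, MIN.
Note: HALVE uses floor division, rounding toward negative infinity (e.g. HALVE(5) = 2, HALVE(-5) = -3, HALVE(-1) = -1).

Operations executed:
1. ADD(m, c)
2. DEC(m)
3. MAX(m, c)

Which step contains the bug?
Step 3

Trace with buggy code:
Initial: c=-1, m=9
After step 1: c=-1, m=8
After step 2: c=-1, m=7
After step 3: c=-1, m=7
Actual final c=-1, m=7 ≠ expected c=-1, m=6.
Step 3 is the only position where a single-operation replacement can produce the expected result.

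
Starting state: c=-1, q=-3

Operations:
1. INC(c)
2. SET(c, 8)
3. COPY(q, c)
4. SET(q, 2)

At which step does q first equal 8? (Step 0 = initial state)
Step 3

Tracing q:
Initial: q = -3
After step 1: q = -3
After step 2: q = -3
After step 3: q = 8 ← first occurrence
After step 4: q = 2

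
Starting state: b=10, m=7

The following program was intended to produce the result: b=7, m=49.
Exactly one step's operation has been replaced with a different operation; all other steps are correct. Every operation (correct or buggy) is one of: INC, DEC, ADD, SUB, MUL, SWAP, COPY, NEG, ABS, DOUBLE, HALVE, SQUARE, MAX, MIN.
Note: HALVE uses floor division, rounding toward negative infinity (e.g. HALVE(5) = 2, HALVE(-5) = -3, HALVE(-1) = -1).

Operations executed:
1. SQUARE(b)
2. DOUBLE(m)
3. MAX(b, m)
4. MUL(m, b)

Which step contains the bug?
Step 2

Trace with buggy code:
Initial: b=10, m=7
After step 1: b=100, m=7
After step 2: b=100, m=14
After step 3: b=100, m=14
After step 4: b=100, m=1400
Actual final b=100, m=1400 ≠ expected b=7, m=49.
Step 2 is the only position where a single-operation replacement can produce the expected result.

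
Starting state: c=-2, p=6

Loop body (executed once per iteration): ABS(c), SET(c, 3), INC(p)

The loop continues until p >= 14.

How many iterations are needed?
8

Tracing iterations:
Initial: c=-2, p=6
After iteration 1: c=3, p=7
After iteration 2: c=3, p=8
After iteration 3: c=3, p=9
After iteration 4: c=3, p=10
After iteration 5: c=3, p=11
After iteration 6: c=3, p=12
After iteration 7: c=3, p=13
After iteration 8: c=3, p=14
p >= 14 now holds, so the loop exits after 8 iterations.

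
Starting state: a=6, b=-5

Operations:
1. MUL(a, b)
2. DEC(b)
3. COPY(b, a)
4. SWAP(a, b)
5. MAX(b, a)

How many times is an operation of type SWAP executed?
1

Counting SWAP operations:
Step 4: SWAP(a, b) ← SWAP
Total: 1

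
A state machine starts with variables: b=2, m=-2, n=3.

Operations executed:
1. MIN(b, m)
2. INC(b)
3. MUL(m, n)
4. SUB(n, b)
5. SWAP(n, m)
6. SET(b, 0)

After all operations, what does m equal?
m = 4

Tracing execution:
Step 1: MIN(b, m) → m = -2
Step 2: INC(b) → m = -2
Step 3: MUL(m, n) → m = -6
Step 4: SUB(n, b) → m = -6
Step 5: SWAP(n, m) → m = 4
Step 6: SET(b, 0) → m = 4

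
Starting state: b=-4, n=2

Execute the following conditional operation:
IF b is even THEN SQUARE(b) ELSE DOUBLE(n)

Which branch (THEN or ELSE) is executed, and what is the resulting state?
Branch: THEN, Final state: b=16, n=2

Evaluating condition: b is even
Condition is True, so THEN branch executes
After SQUARE(b): b=16, n=2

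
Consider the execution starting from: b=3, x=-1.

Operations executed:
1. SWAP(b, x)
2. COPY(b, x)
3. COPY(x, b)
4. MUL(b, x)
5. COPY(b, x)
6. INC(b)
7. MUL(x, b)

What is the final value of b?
b = 4

Tracing execution:
Step 1: SWAP(b, x) → b = -1
Step 2: COPY(b, x) → b = 3
Step 3: COPY(x, b) → b = 3
Step 4: MUL(b, x) → b = 9
Step 5: COPY(b, x) → b = 3
Step 6: INC(b) → b = 4
Step 7: MUL(x, b) → b = 4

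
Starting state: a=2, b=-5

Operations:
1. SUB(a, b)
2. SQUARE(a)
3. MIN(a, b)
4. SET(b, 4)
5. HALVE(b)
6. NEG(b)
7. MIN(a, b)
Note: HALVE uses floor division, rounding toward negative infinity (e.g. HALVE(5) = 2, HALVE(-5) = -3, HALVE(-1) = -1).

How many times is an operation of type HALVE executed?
1

Counting HALVE operations:
Step 5: HALVE(b) ← HALVE
Total: 1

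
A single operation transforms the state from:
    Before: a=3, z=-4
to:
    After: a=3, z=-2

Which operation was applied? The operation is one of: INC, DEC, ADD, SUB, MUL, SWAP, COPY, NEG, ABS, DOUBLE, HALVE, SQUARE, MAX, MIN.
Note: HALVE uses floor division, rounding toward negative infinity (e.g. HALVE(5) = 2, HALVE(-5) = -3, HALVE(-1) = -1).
HALVE(z)

Analyzing the change:
Before: a=3, z=-4
After: a=3, z=-2
Variable z changed from -4 to -2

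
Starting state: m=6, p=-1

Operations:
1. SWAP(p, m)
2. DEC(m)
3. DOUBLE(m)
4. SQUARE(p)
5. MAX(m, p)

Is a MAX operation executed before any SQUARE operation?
No

First MAX: step 5
First SQUARE: step 4
Since 5 > 4, SQUARE comes first.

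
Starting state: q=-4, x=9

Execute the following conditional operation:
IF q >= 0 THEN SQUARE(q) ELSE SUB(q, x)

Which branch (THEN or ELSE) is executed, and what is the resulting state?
Branch: ELSE, Final state: q=-13, x=9

Evaluating condition: q >= 0
q = -4
Condition is False, so ELSE branch executes
After SUB(q, x): q=-13, x=9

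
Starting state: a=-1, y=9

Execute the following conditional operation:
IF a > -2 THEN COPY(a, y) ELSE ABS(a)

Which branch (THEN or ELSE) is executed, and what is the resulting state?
Branch: THEN, Final state: a=9, y=9

Evaluating condition: a > -2
a = -1
Condition is True, so THEN branch executes
After COPY(a, y): a=9, y=9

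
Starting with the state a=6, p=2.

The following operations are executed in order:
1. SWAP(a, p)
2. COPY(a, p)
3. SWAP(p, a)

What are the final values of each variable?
{a: 6, p: 6}

Step-by-step execution:
Initial: a=6, p=2
After step 1 (SWAP(a, p)): a=2, p=6
After step 2 (COPY(a, p)): a=6, p=6
After step 3 (SWAP(p, a)): a=6, p=6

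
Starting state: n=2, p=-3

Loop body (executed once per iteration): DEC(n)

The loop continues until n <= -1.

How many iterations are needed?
3

Tracing iterations:
Initial: n=2, p=-3
After iteration 1: n=1, p=-3
After iteration 2: n=0, p=-3
After iteration 3: n=-1, p=-3
n <= -1 now holds, so the loop exits after 3 iterations.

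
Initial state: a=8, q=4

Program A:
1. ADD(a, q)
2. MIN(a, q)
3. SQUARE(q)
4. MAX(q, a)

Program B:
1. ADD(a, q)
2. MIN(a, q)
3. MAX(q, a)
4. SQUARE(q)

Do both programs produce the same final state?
Yes

Program A final state: a=4, q=16
Program B final state: a=4, q=16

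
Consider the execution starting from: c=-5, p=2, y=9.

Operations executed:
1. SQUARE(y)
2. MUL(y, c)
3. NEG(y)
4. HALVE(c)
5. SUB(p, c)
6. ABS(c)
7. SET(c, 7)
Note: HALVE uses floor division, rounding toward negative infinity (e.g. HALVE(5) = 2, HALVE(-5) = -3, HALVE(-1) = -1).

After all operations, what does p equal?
p = 5

Tracing execution:
Step 1: SQUARE(y) → p = 2
Step 2: MUL(y, c) → p = 2
Step 3: NEG(y) → p = 2
Step 4: HALVE(c) → p = 2
Step 5: SUB(p, c) → p = 5
Step 6: ABS(c) → p = 5
Step 7: SET(c, 7) → p = 5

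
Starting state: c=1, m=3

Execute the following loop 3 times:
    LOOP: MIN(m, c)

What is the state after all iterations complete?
c=1, m=1

Iteration trace:
Start: c=1, m=3
After iteration 1: c=1, m=1
After iteration 2: c=1, m=1
After iteration 3: c=1, m=1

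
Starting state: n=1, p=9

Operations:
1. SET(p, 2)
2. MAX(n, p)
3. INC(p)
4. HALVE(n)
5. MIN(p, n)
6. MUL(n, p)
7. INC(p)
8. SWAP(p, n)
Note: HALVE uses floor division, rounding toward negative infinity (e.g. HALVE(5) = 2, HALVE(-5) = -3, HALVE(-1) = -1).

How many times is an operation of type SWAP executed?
1

Counting SWAP operations:
Step 8: SWAP(p, n) ← SWAP
Total: 1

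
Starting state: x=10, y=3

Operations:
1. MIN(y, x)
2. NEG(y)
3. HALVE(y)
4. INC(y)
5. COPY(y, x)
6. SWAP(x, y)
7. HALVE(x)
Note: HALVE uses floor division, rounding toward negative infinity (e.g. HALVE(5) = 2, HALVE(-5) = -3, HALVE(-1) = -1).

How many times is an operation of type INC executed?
1

Counting INC operations:
Step 4: INC(y) ← INC
Total: 1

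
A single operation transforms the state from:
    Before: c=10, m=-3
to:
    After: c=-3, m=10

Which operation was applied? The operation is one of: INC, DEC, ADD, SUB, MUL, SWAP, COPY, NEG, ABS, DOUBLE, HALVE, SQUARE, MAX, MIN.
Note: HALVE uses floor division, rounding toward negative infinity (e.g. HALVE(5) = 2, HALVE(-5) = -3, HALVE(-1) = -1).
SWAP(c, m)

Analyzing the change:
Before: c=10, m=-3
After: c=-3, m=10
Variable c changed from 10 to -3
Variable m changed from -3 to 10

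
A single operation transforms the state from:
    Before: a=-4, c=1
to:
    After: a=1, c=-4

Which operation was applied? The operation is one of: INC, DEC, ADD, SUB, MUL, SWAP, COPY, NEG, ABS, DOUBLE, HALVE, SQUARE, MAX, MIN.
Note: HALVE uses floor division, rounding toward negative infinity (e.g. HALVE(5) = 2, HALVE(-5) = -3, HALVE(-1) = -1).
SWAP(a, c)

Analyzing the change:
Before: a=-4, c=1
After: a=1, c=-4
Variable a changed from -4 to 1
Variable c changed from 1 to -4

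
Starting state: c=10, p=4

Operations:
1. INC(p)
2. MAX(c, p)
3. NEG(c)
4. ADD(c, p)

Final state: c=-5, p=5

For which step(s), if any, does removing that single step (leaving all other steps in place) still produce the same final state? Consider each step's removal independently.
Step(s) 2

Testing removal of each single step:
Without step 1: final = c=-6, p=4 (different)
Without step 2: final = c=-5, p=5 (same)
Without step 3: final = c=15, p=5 (different)
Without step 4: final = c=-10, p=5 (different)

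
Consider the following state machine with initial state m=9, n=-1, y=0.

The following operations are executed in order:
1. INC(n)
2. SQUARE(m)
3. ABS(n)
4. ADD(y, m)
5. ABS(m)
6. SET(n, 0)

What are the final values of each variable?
{m: 81, n: 0, y: 81}

Step-by-step execution:
Initial: m=9, n=-1, y=0
After step 1 (INC(n)): m=9, n=0, y=0
After step 2 (SQUARE(m)): m=81, n=0, y=0
After step 3 (ABS(n)): m=81, n=0, y=0
After step 4 (ADD(y, m)): m=81, n=0, y=81
After step 5 (ABS(m)): m=81, n=0, y=81
After step 6 (SET(n, 0)): m=81, n=0, y=81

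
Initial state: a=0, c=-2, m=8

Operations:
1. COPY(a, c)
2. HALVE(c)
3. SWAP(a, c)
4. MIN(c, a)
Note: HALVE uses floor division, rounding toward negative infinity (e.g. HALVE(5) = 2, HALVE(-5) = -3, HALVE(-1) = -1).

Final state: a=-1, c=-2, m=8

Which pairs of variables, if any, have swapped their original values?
None

Comparing initial and final values:
a: 0 → -1
m: 8 → 8
c: -2 → -2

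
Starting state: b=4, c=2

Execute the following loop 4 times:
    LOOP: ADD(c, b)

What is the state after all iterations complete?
b=4, c=18

Iteration trace:
Start: b=4, c=2
After iteration 1: b=4, c=6
After iteration 2: b=4, c=10
After iteration 3: b=4, c=14
After iteration 4: b=4, c=18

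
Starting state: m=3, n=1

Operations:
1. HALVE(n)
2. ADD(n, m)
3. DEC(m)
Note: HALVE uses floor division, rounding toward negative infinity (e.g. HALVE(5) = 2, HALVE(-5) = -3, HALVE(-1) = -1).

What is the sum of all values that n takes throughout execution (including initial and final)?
7

Values of n at each step:
Initial: n = 1
After step 1: n = 0
After step 2: n = 3
After step 3: n = 3
Sum = 1 + 0 + 3 + 3 = 7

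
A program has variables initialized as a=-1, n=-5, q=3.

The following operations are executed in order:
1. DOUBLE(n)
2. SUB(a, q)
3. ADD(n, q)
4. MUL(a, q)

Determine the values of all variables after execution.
{a: -12, n: -7, q: 3}

Step-by-step execution:
Initial: a=-1, n=-5, q=3
After step 1 (DOUBLE(n)): a=-1, n=-10, q=3
After step 2 (SUB(a, q)): a=-4, n=-10, q=3
After step 3 (ADD(n, q)): a=-4, n=-7, q=3
After step 4 (MUL(a, q)): a=-12, n=-7, q=3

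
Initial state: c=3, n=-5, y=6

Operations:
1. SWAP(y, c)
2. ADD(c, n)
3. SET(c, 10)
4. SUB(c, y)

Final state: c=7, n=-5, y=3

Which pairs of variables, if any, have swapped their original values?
None

Comparing initial and final values:
n: -5 → -5
c: 3 → 7
y: 6 → 3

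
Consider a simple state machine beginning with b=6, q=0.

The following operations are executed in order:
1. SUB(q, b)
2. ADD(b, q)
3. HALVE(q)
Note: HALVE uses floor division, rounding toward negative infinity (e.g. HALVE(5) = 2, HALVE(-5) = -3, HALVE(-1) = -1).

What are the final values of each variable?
{b: 0, q: -3}

Step-by-step execution:
Initial: b=6, q=0
After step 1 (SUB(q, b)): b=6, q=-6
After step 2 (ADD(b, q)): b=0, q=-6
After step 3 (HALVE(q)): b=0, q=-3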